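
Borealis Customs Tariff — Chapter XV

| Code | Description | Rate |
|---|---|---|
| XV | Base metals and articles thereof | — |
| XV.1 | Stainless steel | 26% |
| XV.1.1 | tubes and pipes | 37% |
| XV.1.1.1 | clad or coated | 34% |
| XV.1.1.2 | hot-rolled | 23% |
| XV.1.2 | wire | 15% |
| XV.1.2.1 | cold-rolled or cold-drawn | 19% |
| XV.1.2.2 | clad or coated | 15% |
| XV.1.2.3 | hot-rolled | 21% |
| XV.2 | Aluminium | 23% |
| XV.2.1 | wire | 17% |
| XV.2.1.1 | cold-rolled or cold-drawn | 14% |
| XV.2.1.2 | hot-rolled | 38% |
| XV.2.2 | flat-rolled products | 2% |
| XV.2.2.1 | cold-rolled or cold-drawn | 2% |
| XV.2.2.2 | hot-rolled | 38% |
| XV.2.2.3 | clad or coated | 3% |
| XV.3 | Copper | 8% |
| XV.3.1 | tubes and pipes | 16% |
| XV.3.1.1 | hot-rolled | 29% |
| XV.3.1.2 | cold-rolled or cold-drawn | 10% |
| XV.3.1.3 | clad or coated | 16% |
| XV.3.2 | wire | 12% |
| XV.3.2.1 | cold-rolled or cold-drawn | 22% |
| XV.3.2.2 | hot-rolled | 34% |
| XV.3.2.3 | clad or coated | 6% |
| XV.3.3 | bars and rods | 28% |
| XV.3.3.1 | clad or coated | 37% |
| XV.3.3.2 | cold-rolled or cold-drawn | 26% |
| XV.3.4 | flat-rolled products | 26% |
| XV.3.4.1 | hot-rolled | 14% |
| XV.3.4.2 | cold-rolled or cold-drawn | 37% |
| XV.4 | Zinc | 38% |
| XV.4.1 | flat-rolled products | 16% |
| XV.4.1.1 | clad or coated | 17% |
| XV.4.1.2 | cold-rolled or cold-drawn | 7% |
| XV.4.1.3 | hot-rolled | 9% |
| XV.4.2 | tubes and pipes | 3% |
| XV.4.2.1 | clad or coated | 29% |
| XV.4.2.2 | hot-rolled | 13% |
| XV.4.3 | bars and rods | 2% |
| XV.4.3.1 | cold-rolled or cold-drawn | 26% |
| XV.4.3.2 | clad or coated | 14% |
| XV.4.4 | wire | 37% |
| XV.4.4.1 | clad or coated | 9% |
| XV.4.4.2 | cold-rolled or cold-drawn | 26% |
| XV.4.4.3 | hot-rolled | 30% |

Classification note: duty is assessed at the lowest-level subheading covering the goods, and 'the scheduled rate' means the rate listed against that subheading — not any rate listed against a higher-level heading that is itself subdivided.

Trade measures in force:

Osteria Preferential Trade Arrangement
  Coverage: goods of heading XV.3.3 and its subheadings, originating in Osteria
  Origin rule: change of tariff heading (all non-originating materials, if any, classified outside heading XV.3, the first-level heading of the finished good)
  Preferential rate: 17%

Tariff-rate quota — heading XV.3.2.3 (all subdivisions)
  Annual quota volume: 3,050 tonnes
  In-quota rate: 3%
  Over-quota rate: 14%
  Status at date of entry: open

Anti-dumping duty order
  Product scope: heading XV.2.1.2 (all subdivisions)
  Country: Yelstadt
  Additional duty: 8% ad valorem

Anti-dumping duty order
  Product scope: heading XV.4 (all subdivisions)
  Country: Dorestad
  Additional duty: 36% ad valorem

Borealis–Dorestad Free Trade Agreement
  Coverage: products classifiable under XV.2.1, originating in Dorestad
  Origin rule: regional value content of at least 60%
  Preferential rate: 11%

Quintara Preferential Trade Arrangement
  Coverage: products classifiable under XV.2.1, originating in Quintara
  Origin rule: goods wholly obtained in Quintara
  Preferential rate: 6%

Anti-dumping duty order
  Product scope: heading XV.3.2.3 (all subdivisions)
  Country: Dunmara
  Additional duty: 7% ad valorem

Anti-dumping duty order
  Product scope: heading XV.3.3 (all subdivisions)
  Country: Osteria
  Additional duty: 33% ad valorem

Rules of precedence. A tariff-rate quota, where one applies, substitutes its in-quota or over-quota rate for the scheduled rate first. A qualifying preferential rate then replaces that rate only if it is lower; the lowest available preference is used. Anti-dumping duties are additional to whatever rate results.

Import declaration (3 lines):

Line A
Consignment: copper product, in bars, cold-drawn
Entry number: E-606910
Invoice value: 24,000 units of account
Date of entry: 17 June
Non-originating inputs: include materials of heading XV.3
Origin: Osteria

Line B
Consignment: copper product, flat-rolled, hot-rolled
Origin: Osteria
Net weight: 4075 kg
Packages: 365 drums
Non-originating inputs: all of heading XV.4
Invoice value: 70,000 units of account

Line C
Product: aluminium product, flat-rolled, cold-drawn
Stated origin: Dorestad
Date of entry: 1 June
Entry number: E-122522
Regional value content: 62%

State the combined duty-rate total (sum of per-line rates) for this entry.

Line A: copper → XV.3; in bars → XV.3.3; cold-drawn → XV.3.3.2. Scheduled 26%. Osteria agreement on XV.3.3: CTH not met; anti-dumping (Osteria, XV.3.3): +33%; total 26% + 33% = 59%. → 59%.
Line B: copper → XV.3; flat-rolled → XV.3.4; hot-rolled → XV.3.4.1. Scheduled 14%. Osteria agreement on XV.3.3: XV.3.4.1 not covered. → 14%.
Line C: aluminium → XV.2; flat-rolled → XV.2.2; cold-drawn → XV.2.2.1. Scheduled 2%. Dorestad agreement on XV.2.1: XV.2.2.1 not covered. → 2%.
Sum: 59% + 14% + 2% = 75%.

75%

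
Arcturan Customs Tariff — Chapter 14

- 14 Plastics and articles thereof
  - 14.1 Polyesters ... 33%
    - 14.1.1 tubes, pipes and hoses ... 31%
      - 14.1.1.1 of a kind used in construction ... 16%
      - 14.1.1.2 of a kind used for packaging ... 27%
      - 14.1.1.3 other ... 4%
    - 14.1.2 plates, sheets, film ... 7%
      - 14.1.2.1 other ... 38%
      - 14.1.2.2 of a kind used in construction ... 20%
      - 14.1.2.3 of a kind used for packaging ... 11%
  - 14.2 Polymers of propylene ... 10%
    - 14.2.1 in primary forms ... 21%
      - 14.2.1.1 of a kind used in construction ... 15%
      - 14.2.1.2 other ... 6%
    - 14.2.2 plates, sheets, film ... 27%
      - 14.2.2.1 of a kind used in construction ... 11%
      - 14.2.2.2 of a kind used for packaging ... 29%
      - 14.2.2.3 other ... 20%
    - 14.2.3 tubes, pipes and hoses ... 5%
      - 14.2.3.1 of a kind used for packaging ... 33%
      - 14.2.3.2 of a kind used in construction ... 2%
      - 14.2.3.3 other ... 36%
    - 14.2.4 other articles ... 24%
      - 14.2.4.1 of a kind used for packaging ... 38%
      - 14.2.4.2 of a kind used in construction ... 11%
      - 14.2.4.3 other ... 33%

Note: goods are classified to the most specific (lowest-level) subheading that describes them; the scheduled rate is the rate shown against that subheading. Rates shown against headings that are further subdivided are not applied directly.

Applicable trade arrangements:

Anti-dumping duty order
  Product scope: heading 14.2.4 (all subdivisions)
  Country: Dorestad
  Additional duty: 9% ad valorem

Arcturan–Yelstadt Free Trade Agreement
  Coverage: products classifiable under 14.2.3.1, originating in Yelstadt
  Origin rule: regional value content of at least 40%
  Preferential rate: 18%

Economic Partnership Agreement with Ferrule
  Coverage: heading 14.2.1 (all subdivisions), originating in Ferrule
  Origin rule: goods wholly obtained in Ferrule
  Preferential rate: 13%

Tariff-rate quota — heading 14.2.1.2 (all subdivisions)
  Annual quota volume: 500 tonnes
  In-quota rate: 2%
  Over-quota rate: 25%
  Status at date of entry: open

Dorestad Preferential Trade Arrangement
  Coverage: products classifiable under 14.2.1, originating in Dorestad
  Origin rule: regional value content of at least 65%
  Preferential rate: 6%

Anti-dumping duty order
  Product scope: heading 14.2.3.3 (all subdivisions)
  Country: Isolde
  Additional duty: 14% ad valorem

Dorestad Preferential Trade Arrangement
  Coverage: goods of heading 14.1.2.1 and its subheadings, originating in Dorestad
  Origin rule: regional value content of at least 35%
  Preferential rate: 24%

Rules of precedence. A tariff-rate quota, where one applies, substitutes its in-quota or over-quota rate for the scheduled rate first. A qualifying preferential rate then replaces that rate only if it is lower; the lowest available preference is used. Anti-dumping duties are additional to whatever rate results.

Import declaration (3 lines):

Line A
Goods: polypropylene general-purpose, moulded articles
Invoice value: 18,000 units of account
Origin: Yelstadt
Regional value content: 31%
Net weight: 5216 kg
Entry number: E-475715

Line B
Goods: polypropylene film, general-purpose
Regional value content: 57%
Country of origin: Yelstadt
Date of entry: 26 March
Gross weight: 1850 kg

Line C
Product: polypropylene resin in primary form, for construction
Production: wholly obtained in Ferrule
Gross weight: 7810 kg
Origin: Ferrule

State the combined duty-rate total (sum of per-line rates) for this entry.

Line A: polypropylene → 14.2; moulded articles → 14.2.4; general-purpose → 14.2.4.3. Scheduled 33%. Yelstadt agreement on 14.2.3.1: 14.2.4.3 not covered. → 33%.
Line B: polypropylene → 14.2; film → 14.2.2; general-purpose → 14.2.2.3. Scheduled 20%. Yelstadt agreement on 14.2.3.1: 14.2.2.3 not covered. → 20%.
Line C: polypropylene → 14.2; resin in primary form → 14.2.1; for construction → 14.2.1.1. Scheduled 15%. Ferrule agreement on 14.2.1: wholly obtained → 13% available; preferential 13%. → 13%.
Sum: 33% + 20% + 13% = 66%.

66%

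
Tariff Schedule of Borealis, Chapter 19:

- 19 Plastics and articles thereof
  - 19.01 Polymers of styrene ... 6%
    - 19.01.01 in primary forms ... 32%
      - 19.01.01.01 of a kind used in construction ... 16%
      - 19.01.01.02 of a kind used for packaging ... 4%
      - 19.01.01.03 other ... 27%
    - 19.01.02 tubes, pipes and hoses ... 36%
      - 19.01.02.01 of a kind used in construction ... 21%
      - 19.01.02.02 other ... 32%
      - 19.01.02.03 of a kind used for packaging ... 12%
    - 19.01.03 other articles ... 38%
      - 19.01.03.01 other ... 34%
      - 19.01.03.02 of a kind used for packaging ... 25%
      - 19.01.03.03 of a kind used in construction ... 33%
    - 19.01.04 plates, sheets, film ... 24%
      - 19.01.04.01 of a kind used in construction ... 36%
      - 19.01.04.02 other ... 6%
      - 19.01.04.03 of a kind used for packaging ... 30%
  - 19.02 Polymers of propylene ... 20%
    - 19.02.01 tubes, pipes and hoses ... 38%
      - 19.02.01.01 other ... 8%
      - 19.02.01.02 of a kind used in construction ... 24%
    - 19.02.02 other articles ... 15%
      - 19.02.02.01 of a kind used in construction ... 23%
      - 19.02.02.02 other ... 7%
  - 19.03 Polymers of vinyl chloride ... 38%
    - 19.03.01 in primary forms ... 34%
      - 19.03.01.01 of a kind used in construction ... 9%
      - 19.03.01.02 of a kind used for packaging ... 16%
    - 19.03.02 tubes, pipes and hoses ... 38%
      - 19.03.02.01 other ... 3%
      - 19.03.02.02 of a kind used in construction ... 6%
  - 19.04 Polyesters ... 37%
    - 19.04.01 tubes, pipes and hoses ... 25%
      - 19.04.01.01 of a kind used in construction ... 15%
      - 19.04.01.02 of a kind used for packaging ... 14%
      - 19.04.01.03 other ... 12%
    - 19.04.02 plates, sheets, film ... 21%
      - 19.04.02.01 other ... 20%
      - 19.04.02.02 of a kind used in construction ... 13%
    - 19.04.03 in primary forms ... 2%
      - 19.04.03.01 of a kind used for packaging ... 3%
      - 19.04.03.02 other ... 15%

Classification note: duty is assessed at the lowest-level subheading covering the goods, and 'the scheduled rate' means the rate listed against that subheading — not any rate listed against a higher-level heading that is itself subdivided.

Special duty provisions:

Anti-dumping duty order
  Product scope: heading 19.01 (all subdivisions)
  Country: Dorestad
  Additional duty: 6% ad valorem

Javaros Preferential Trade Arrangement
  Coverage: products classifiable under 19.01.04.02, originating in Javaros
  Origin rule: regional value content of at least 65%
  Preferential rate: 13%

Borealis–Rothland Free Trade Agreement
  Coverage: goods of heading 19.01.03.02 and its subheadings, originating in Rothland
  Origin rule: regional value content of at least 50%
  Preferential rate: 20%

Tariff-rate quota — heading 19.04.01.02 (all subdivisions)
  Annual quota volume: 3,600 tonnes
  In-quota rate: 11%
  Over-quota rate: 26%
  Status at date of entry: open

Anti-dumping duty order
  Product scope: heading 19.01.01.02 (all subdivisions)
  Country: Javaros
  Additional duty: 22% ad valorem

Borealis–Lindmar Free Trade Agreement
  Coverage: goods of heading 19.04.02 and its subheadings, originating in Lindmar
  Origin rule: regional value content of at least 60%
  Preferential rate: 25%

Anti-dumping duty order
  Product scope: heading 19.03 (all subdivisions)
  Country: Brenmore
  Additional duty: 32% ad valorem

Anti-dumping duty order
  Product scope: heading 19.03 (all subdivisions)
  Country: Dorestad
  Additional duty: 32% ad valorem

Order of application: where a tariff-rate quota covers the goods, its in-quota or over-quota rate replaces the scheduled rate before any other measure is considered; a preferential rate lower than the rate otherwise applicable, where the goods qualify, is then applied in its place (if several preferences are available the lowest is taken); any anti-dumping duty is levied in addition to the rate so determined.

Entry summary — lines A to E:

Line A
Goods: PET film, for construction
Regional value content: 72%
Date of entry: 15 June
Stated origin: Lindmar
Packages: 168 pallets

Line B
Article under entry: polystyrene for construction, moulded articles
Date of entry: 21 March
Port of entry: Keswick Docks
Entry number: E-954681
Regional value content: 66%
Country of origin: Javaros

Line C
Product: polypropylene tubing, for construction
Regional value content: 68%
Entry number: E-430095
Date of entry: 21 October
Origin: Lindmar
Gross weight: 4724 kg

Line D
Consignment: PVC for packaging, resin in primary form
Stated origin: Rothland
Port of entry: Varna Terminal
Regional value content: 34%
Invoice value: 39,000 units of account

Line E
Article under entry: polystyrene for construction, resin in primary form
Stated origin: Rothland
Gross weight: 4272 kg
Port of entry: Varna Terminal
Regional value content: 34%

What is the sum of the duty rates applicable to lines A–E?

102%

Line A: PET → 19.04; film → 19.04.02; for construction → 19.04.02.02. Scheduled 13%. Lindmar agreement on 19.04.02: RVC ≥ 60% → 25% available; preference 25% not lower than 13% → no reduction. → 13%.
Line B: polystyrene → 19.01; moulded articles → 19.01.03; for construction → 19.01.03.03. Scheduled 33%. Javaros agreement on 19.01.04.02: 19.01.03.03 not covered. → 33%.
Line C: polypropylene → 19.02; tubing → 19.02.01; for construction → 19.02.01.02. Scheduled 24%. Lindmar agreement on 19.04.02: 19.02.01.02 not covered. → 24%.
Line D: PVC → 19.03; resin in primary form → 19.03.01; for packaging → 19.03.01.02. Scheduled 16%. Rothland agreement on 19.01.03.02: 19.03.01.02 not covered. → 16%.
Line E: polystyrene → 19.01; resin in primary form → 19.01.01; for construction → 19.01.01.01. Scheduled 16%. Rothland agreement on 19.01.03.02: 19.01.01.01 not covered. → 16%.
Sum: 13% + 33% + 24% + 16% + 16% = 102%.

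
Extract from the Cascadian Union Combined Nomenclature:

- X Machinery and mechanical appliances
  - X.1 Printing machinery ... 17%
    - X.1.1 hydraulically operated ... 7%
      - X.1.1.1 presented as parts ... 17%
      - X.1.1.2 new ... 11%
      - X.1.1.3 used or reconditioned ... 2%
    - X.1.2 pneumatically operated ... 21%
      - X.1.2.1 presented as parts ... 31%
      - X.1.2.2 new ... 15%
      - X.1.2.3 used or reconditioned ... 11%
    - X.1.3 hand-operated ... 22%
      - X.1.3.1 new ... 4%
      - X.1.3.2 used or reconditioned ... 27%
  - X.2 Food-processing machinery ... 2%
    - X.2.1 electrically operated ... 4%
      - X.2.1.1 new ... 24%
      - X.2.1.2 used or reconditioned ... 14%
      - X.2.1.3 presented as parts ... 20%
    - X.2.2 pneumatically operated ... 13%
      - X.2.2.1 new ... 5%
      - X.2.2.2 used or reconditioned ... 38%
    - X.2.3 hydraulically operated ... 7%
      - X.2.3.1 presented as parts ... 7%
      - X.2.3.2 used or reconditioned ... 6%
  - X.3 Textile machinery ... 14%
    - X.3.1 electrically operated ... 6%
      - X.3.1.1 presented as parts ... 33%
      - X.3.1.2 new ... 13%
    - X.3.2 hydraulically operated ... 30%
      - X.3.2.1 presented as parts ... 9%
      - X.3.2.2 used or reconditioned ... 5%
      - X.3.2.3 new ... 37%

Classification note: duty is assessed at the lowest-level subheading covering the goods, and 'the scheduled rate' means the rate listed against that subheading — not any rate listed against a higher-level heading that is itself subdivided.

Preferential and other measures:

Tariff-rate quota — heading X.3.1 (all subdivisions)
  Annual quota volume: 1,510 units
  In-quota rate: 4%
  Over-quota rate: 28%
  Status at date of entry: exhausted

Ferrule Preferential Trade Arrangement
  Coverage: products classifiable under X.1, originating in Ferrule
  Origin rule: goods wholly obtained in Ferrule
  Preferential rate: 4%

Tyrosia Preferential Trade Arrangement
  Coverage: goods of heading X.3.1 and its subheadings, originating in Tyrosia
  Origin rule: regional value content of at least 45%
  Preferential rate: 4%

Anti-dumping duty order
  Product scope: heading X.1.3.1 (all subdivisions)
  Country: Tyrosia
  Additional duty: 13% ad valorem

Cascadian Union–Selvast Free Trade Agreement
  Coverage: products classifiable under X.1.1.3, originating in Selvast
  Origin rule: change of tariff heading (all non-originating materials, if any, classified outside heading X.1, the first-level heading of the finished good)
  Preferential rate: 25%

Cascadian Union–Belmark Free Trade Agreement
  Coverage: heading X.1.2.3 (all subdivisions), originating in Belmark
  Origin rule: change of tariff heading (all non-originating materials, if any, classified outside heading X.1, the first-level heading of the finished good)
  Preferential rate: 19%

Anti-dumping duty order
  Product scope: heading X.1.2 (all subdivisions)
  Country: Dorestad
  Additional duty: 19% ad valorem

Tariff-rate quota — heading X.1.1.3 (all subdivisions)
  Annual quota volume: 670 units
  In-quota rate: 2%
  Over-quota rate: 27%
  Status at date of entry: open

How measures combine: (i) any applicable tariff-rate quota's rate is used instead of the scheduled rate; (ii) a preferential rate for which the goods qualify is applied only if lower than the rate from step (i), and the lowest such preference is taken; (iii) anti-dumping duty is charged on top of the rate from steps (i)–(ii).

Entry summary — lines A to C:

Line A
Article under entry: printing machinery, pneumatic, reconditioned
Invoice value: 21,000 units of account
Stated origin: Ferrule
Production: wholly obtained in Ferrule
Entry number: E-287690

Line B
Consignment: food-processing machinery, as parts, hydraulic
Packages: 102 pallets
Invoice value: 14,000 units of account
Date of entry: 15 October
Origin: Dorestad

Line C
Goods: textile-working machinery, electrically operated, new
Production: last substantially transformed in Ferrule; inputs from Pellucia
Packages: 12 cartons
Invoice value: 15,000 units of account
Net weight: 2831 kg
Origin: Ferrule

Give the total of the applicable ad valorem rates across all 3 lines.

Line A: printing → X.1; pneumatic → X.1.2; reconditioned → X.1.2.3. Scheduled 11%. Ferrule agreement on X.1: wholly obtained → 4% available; preferential 4%. → 4%.
Line B: food-processing → X.2; hydraulic → X.2.3; as parts → X.2.3.1. Scheduled 7%. No special measure applies. → 7%.
Line C: textile-working → X.3; electrically operated → X.3.1; new → X.3.1.2. Scheduled 13%. quota on X.3.1 exhausted → over-quota 28%; Ferrule agreement on X.1: X.3.1.2 not covered. → 28%.
Sum: 4% + 7% + 28% = 39%.

39%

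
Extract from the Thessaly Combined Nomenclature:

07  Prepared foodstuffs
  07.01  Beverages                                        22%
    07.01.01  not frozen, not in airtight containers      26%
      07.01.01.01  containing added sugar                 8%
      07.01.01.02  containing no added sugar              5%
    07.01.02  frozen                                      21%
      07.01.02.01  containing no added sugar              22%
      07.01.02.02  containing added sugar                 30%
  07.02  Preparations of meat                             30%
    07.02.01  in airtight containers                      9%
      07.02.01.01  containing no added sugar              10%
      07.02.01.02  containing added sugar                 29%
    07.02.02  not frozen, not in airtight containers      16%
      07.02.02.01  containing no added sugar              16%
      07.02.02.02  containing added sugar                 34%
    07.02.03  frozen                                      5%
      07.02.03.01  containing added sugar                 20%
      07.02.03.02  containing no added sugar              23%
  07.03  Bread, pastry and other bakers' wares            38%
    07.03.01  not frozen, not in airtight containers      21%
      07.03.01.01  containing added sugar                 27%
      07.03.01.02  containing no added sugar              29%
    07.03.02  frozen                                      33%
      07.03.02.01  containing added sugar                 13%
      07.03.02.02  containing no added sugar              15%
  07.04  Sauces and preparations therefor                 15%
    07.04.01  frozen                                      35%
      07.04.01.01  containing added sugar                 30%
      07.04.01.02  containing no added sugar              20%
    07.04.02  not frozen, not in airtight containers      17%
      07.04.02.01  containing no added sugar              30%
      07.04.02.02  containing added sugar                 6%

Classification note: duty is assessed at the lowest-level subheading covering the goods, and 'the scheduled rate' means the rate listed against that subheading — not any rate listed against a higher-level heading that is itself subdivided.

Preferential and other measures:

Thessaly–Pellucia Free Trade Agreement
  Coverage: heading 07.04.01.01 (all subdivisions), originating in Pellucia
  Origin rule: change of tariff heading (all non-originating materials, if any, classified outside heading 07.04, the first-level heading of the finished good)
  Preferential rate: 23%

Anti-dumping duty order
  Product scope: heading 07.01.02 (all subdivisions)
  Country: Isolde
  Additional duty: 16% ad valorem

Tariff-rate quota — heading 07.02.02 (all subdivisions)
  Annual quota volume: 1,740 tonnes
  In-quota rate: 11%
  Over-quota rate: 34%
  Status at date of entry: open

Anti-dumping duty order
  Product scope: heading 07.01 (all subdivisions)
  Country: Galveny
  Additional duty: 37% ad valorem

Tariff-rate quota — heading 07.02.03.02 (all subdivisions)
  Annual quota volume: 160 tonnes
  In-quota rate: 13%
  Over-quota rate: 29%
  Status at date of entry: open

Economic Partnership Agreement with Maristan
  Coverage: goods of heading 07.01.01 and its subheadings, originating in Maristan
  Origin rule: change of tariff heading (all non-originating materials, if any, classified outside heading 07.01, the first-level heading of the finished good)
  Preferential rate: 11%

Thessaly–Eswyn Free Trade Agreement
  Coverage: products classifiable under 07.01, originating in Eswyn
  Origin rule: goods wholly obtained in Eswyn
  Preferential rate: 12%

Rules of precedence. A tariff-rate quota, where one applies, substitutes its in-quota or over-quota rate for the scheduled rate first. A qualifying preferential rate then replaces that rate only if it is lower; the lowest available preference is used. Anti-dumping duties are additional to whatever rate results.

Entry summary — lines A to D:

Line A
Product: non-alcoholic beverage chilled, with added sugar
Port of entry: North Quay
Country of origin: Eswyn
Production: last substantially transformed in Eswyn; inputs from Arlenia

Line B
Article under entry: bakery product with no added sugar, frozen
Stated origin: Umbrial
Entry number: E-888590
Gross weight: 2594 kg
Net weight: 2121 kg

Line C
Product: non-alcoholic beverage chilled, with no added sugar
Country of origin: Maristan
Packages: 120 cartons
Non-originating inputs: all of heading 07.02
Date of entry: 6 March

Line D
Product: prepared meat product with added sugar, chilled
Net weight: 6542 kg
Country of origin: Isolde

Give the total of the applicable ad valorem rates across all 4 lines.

Line A: non-alcoholic beverage → 07.01; chilled → 07.01.01; with added sugar → 07.01.01.01. Scheduled 8%. Eswyn agreement on 07.01: not wholly obtained. → 8%.
Line B: bakery product → 07.03; frozen → 07.03.02; with no added sugar → 07.03.02.02. Scheduled 15%. No special measure applies. → 15%.
Line C: non-alcoholic beverage → 07.01; chilled → 07.01.01; with no added sugar → 07.01.01.02. Scheduled 5%. Maristan agreement on 07.01.01: CTH met → 11% available; preference 11% not lower than 5% → no reduction. → 5%.
Line D: prepared meat product → 07.02; chilled → 07.02.02; with added sugar → 07.02.02.02. Scheduled 34%. quota on 07.02.02 open → in-quota 11%. → 11%.
Sum: 8% + 15% + 5% + 11% = 39%.

39%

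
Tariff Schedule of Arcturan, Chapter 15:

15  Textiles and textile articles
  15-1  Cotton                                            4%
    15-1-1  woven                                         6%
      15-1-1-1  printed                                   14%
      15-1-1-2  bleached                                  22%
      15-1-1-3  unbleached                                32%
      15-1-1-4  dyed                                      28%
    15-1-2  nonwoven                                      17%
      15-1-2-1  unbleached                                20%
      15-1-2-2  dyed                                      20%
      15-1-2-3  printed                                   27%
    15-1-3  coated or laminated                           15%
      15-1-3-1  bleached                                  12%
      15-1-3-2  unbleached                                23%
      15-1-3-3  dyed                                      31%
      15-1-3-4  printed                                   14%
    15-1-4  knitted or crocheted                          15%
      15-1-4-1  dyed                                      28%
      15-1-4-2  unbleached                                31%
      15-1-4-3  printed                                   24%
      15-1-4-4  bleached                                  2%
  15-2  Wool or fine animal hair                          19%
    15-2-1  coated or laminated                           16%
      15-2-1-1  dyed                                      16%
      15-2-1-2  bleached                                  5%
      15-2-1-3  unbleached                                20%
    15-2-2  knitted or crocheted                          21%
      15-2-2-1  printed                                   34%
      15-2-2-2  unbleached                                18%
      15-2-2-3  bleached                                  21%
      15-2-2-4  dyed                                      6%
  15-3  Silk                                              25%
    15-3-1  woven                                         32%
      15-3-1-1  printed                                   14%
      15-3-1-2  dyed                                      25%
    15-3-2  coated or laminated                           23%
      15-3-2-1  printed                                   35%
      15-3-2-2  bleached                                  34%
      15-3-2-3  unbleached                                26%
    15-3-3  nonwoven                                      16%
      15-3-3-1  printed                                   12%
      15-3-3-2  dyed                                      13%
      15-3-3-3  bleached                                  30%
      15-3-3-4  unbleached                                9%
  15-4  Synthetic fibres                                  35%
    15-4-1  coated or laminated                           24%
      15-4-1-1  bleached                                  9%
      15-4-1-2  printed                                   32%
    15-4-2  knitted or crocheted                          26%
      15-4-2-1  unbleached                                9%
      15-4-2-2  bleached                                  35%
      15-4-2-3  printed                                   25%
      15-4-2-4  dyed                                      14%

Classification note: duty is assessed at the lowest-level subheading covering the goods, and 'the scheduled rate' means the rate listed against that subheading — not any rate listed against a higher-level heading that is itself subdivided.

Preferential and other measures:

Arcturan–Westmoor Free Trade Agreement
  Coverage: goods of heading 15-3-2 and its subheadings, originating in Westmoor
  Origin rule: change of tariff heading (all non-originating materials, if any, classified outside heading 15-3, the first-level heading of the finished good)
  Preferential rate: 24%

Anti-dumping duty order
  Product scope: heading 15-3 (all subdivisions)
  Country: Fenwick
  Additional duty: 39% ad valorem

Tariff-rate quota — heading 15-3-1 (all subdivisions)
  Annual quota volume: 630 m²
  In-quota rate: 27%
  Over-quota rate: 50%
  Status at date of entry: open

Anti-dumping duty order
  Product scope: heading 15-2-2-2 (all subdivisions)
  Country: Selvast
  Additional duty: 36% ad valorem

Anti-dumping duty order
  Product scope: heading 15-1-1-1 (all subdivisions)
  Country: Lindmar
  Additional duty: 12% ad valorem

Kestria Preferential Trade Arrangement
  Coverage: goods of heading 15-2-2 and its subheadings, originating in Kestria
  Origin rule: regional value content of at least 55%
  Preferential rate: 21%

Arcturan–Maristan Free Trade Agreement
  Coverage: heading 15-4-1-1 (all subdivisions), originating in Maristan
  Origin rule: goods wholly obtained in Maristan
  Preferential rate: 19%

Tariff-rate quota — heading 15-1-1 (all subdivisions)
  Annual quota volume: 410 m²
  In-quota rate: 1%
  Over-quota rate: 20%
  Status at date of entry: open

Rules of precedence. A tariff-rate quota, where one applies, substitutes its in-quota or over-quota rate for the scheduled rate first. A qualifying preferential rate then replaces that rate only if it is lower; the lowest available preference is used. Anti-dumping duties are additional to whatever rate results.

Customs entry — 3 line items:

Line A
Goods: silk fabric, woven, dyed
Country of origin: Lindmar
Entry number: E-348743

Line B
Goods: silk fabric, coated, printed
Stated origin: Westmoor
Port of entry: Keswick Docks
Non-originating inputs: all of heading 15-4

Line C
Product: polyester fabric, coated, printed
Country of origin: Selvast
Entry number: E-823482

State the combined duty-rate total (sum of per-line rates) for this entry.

Line A: silk → 15-3; woven → 15-3-1; dyed → 15-3-1-2. Scheduled 25%. quota on 15-3-1 open → in-quota 27%. → 27%.
Line B: silk → 15-3; coated → 15-3-2; printed → 15-3-2-1. Scheduled 35%. Westmoor agreement on 15-3-2: CTH met → 24% available; preferential 24%. → 24%.
Line C: polyester → 15-4; coated → 15-4-1; printed → 15-4-1-2. Scheduled 32%. No special measure applies. → 32%.
Sum: 27% + 24% + 32% = 83%.

83%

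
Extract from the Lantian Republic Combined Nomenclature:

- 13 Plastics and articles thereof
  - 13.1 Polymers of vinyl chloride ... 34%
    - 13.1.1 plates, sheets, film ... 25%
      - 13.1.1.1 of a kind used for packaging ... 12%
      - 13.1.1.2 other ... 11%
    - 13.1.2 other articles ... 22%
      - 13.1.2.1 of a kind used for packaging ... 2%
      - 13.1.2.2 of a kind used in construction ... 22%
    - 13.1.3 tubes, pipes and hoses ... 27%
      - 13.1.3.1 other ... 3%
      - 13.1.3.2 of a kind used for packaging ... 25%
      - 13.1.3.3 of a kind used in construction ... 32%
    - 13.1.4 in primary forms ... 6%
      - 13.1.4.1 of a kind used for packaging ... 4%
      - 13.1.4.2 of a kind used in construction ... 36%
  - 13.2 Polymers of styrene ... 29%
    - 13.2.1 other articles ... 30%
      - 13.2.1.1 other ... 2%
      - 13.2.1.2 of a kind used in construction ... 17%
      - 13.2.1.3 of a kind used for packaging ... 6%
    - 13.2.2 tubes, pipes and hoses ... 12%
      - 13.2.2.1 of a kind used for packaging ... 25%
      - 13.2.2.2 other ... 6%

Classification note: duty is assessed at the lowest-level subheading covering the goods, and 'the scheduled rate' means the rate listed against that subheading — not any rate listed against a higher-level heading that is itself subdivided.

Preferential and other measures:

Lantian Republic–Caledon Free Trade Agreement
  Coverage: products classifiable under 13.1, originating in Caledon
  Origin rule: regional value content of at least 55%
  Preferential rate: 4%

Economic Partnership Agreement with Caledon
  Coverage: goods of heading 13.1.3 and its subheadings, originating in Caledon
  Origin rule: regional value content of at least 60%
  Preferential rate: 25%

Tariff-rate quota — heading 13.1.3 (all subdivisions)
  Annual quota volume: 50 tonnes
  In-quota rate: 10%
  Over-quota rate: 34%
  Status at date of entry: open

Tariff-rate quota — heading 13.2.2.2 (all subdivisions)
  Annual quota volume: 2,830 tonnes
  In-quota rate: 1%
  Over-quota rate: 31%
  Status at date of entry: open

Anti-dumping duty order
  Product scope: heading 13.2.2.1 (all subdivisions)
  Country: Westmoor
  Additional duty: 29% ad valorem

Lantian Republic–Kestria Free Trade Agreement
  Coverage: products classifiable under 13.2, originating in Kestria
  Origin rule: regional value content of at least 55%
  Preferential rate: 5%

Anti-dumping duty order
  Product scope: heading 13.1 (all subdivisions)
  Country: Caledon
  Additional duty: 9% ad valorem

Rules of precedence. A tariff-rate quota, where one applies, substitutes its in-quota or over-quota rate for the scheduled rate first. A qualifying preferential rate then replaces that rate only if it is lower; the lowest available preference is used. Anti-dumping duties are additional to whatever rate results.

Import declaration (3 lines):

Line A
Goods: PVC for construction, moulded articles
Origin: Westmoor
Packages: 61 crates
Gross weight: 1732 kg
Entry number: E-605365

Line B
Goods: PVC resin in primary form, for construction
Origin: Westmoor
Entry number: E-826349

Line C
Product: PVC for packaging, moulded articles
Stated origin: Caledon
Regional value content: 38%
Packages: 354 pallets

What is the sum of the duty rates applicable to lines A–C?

69%

Line A: PVC → 13.1; moulded articles → 13.1.2; for construction → 13.1.2.2. Scheduled 22%. No special measure applies. → 22%.
Line B: PVC → 13.1; resin in primary form → 13.1.4; for construction → 13.1.4.2. Scheduled 36%. No special measure applies. → 36%.
Line C: PVC → 13.1; moulded articles → 13.1.2; for packaging → 13.1.2.1. Scheduled 2%. Caledon agreement on 13.1: RVC < 55%; Caledon agreement on 13.1.3: 13.1.2.1 not covered; anti-dumping (Caledon, 13.1): +9%; total 2% + 9% = 11%. → 11%.
Sum: 22% + 36% + 11% = 69%.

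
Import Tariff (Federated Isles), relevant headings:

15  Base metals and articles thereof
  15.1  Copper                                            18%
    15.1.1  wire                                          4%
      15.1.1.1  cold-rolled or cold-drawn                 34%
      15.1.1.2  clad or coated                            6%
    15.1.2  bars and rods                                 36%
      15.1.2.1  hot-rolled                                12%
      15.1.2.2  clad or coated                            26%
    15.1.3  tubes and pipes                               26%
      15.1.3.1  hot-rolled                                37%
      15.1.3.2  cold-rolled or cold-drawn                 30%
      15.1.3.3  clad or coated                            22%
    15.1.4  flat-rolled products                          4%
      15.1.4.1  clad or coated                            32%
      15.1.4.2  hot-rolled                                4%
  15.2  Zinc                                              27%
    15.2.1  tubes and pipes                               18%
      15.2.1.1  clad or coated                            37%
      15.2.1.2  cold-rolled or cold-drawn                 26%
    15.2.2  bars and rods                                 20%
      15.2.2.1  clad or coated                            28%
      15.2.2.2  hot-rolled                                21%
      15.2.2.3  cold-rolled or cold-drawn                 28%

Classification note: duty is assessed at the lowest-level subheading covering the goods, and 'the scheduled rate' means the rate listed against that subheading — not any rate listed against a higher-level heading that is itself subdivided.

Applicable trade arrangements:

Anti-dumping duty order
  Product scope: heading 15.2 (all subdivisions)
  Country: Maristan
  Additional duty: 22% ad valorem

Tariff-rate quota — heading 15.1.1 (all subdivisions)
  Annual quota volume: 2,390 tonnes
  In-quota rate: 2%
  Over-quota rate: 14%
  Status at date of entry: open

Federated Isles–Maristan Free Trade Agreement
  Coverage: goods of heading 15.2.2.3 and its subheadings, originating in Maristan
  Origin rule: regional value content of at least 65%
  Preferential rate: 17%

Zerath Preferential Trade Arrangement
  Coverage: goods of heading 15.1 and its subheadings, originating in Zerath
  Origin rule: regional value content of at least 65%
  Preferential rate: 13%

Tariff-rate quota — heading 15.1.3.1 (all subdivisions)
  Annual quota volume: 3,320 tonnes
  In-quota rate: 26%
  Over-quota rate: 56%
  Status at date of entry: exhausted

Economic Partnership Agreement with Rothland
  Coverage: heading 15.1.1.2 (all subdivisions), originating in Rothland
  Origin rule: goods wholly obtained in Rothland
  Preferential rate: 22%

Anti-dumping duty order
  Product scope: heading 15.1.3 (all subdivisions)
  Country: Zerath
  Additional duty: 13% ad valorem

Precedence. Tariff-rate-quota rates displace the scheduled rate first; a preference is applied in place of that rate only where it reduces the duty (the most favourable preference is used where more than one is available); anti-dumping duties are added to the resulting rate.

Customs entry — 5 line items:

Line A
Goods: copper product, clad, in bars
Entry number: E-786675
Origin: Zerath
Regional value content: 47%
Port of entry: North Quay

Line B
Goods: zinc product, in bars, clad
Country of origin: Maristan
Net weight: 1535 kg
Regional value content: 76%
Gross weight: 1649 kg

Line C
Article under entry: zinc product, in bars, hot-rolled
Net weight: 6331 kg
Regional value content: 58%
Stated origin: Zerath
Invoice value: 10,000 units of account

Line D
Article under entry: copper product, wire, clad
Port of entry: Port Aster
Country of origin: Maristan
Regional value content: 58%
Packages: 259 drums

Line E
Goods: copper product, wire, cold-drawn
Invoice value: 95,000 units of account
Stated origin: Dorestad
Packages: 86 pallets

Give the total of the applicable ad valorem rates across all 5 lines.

Line A: copper → 15.1; in bars → 15.1.2; clad → 15.1.2.2. Scheduled 26%. Zerath agreement on 15.1: RVC < 65%. → 26%.
Line B: zinc → 15.2; in bars → 15.2.2; clad → 15.2.2.1. Scheduled 28%. Maristan agreement on 15.2.2.3: 15.2.2.1 not covered; anti-dumping (Maristan, 15.2): +22%; total 28% + 22% = 50%. → 50%.
Line C: zinc → 15.2; in bars → 15.2.2; hot-rolled → 15.2.2.2. Scheduled 21%. Zerath agreement on 15.1: 15.2.2.2 not covered. → 21%.
Line D: copper → 15.1; wire → 15.1.1; clad → 15.1.1.2. Scheduled 6%. quota on 15.1.1 open → in-quota 2%; Maristan agreement on 15.2.2.3: 15.1.1.2 not covered. → 2%.
Line E: copper → 15.1; wire → 15.1.1; cold-drawn → 15.1.1.1. Scheduled 34%. quota on 15.1.1 open → in-quota 2%. → 2%.
Sum: 26% + 50% + 21% + 2% + 2% = 101%.

101%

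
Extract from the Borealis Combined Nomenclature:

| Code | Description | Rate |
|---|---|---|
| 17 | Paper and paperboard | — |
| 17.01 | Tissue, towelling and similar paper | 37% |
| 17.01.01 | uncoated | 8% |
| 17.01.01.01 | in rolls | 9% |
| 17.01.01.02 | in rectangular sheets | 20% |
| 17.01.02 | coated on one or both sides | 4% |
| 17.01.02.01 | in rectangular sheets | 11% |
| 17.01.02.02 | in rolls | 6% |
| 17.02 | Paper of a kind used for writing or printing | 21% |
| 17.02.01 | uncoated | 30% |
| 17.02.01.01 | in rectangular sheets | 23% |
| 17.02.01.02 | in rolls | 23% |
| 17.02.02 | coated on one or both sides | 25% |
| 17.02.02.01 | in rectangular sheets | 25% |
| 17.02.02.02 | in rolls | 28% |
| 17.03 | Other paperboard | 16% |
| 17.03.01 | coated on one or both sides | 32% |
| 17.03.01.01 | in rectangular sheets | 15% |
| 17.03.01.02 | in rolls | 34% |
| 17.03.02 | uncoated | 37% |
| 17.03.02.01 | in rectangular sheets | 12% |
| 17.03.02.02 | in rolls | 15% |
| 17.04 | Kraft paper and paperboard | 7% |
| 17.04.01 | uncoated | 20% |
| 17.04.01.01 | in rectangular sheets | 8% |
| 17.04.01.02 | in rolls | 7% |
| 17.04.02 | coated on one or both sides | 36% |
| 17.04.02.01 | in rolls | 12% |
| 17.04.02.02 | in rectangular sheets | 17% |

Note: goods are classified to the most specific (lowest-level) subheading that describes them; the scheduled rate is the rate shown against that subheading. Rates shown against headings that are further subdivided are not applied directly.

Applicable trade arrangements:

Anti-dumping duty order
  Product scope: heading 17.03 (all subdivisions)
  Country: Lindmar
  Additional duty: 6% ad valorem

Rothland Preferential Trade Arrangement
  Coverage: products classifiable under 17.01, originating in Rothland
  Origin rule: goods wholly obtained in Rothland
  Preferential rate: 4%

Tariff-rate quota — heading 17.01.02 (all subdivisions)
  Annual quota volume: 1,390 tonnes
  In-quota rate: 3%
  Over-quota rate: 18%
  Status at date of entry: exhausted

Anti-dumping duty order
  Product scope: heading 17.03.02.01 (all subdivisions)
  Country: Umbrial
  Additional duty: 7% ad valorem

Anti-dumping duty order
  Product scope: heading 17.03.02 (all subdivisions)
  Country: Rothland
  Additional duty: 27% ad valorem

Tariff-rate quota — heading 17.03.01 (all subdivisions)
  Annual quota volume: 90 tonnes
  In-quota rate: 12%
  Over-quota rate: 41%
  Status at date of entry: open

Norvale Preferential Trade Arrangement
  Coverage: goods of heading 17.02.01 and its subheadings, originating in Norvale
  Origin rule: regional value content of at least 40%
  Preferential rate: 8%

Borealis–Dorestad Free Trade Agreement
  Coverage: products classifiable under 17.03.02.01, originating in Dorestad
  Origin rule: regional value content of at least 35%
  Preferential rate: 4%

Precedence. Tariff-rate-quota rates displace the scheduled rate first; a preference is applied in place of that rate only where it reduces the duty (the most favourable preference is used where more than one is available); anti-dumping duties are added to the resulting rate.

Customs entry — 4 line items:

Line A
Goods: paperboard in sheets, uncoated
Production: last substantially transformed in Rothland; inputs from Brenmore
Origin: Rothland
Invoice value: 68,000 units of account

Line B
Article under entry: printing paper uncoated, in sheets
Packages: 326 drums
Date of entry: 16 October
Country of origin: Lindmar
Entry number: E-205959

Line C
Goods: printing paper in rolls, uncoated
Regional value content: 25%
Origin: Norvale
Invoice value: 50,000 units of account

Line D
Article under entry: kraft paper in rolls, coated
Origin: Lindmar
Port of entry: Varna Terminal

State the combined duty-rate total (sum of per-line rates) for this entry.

Line A: paperboard → 17.03; uncoated → 17.03.02; in sheets → 17.03.02.01. Scheduled 12%. Rothland agreement on 17.01: 17.03.02.01 not covered; anti-dumping (Rothland, 17.03.02): +27%; total 12% + 27% = 39%. → 39%.
Line B: printing paper → 17.02; uncoated → 17.02.01; in sheets → 17.02.01.01. Scheduled 23%. No special measure applies. → 23%.
Line C: printing paper → 17.02; uncoated → 17.02.01; in rolls → 17.02.01.02. Scheduled 23%. Norvale agreement on 17.02.01: RVC < 40%. → 23%.
Line D: kraft paper → 17.04; coated → 17.04.02; in rolls → 17.04.02.01. Scheduled 12%. No special measure applies. → 12%.
Sum: 39% + 23% + 23% + 12% = 97%.

97%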